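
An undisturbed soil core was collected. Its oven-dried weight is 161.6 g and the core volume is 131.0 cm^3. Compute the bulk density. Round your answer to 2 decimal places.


Step 1: Identify the formula: BD = dry mass / volume
Step 2: Substitute values: BD = 161.6 / 131.0
Step 3: BD = 1.23 g/cm^3

1.23


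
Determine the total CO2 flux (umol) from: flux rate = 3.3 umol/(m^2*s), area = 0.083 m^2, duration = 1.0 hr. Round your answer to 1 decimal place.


Step 1: Convert time to seconds: 1.0 hr * 3600 = 3600.0 s
Step 2: Total = flux * area * time_s
Step 3: Total = 3.3 * 0.083 * 3600.0
Step 4: Total = 986.0 umol

986.0


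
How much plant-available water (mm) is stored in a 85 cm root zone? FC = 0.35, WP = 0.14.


Step 1: Available water = (FC - WP) * depth * 10
Step 2: AW = (0.35 - 0.14) * 85 * 10
Step 3: AW = 0.21 * 85 * 10
Step 4: AW = 178.5 mm

178.5


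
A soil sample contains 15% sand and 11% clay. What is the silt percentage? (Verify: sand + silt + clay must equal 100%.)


Step 1: sand + silt + clay = 100%
Step 2: silt = 100 - sand - clay
Step 3: silt = 100 - 15 - 11
Step 4: silt = 74%

74


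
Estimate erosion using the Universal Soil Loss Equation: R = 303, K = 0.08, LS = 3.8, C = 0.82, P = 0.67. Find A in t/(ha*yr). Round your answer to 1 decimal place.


Step 1: A = R * K * LS * C * P
Step 2: R * K = 303 * 0.08 = 24.24
Step 3: (R*K) * LS = 24.24 * 3.8 = 92.112
Step 4: * C * P = 92.112 * 0.82 * 0.67 = 50.6
Step 5: A = 50.6 t/(ha*yr)

50.6


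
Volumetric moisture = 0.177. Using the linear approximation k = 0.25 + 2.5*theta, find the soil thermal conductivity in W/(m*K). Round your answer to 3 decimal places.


Step 1: k = 0.25 + 2.5 * theta
Step 2: k = 0.25 + 2.5 * 0.177
Step 3: k = 0.25 + 0.443
Step 4: k = 0.693 W/(m*K)

0.693


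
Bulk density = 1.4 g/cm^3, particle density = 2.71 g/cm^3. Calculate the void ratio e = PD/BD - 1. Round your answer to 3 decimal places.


Step 1: e = PD / BD - 1
Step 2: e = 2.71 / 1.4 - 1
Step 3: e = 1.93571 - 1
Step 4: e = 0.936

0.936


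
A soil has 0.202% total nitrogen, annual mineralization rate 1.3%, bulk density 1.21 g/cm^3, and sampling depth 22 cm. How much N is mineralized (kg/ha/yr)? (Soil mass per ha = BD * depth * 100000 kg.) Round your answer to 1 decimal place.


Step 1: Soil mass per ha = BD * depth * 100000 = 1.21 * 22 * 100000 = 2662000 kg
Step 2: Total N pool = soil mass * N%/100 = 2662000 * 0.202/100 = 5377.24 kg/ha
Step 3: N mineralized = N pool * rate%/100 = 5377.24 * 1.3/100 = 69.9 kg/ha/yr

69.9


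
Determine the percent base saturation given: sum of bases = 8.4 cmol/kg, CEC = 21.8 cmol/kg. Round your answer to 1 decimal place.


Step 1: BS = 100 * (sum of bases) / CEC
Step 2: BS = 100 * 8.4 / 21.8
Step 3: BS = 38.5%

38.5


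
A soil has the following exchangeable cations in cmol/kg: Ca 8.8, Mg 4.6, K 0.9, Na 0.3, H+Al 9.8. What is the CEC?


Step 1: CEC = Ca + Mg + K + Na + (H+Al)
Step 2: CEC = 8.8 + 4.6 + 0.9 + 0.3 + 9.8
Step 3: CEC = 24.4 cmol/kg

24.4


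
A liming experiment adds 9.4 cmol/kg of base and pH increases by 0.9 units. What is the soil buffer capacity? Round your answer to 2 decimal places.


Step 1: BC = change in base / change in pH
Step 2: BC = 9.4 / 0.9
Step 3: BC = 10.44 cmol/(kg*pH unit)

10.44


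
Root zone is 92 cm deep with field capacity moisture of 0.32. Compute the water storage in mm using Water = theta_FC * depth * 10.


Step 1: Water (mm) = theta_FC * depth (cm) * 10
Step 2: Water = 0.32 * 92 * 10
Step 3: Water = 294.4 mm

294.4


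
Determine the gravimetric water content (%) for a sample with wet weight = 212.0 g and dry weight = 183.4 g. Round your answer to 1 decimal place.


Step 1: Water mass = wet - dry = 212.0 - 183.4 = 28.6 g
Step 2: w = 100 * water mass / dry mass
Step 3: w = 100 * 28.6 / 183.4 = 15.6%

15.6


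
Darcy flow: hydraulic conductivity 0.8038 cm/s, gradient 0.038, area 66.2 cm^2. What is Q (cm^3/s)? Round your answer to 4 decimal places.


Step 1: Apply Darcy's law: Q = K * i * A
Step 2: Q = 0.8038 * 0.038 * 66.2
Step 3: Q = 2.022 cm^3/s

2.022


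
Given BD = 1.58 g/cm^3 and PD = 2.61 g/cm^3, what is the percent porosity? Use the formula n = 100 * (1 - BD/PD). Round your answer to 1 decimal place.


Step 1: Formula: n = 100 * (1 - BD / PD)
Step 2: n = 100 * (1 - 1.58 / 2.61)
Step 3: n = 100 * (1 - 0.60536)
Step 4: n = 39.5%

39.5


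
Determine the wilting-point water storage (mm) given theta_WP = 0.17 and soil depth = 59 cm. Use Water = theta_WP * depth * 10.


Step 1: Water (mm) = theta_WP * depth * 10
Step 2: Water = 0.17 * 59 * 10
Step 3: Water = 100.3 mm

100.3


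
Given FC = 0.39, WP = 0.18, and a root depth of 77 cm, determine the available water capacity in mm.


Step 1: Available water = (FC - WP) * depth * 10
Step 2: AW = (0.39 - 0.18) * 77 * 10
Step 3: AW = 0.21 * 77 * 10
Step 4: AW = 161.7 mm

161.7


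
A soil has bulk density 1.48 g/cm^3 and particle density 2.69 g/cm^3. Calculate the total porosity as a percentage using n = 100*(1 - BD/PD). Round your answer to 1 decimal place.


Step 1: Formula: n = 100 * (1 - BD / PD)
Step 2: n = 100 * (1 - 1.48 / 2.69)
Step 3: n = 100 * (1 - 0.55019)
Step 4: n = 45.0%

45.0


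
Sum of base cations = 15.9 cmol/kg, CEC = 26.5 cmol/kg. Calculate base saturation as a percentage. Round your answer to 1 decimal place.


Step 1: BS = 100 * (sum of bases) / CEC
Step 2: BS = 100 * 15.9 / 26.5
Step 3: BS = 60.0%

60.0


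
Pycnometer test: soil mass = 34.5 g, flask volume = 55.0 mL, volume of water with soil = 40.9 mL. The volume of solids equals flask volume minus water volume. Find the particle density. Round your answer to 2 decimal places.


Step 1: Volume of solids = flask volume - water volume with soil
Step 2: V_solids = 55.0 - 40.9 = 14.1 mL
Step 3: Particle density = mass / V_solids = 34.5 / 14.1 = 2.45 g/cm^3

2.45


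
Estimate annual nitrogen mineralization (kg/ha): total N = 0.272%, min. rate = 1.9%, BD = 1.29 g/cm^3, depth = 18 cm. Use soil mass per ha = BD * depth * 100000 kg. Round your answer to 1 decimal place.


Step 1: Soil mass per ha = BD * depth * 100000 = 1.29 * 18 * 100000 = 2322000 kg
Step 2: Total N pool = soil mass * N%/100 = 2322000 * 0.272/100 = 6315.84 kg/ha
Step 3: N mineralized = N pool * rate%/100 = 6315.84 * 1.9/100 = 120.0 kg/ha/yr

120.0


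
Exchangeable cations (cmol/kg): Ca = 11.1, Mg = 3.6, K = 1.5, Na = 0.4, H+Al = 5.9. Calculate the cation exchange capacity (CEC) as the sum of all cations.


Step 1: CEC = Ca + Mg + K + Na + (H+Al)
Step 2: CEC = 11.1 + 3.6 + 1.5 + 0.4 + 5.9
Step 3: CEC = 22.5 cmol/kg

22.5


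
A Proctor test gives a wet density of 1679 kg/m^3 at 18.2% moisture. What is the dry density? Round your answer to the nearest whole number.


Step 1: Dry density = wet density / (1 + w/100)
Step 2: Dry density = 1679 / (1 + 18.2/100)
Step 3: Dry density = 1679 / 1.182
Step 4: Dry density = 1420 kg/m^3

1420


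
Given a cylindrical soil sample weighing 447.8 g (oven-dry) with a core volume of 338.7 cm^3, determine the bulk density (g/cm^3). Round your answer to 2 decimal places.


Step 1: Identify the formula: BD = dry mass / volume
Step 2: Substitute values: BD = 447.8 / 338.7
Step 3: BD = 1.32 g/cm^3

1.32


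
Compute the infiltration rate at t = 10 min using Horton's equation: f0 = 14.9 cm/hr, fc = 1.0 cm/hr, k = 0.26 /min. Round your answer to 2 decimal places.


Step 1: f = fc + (f0 - fc) * exp(-k * t)
Step 2: exp(-0.26 * 10) = 0.074274
Step 3: f = 1.0 + (14.9 - 1.0) * 0.074274
Step 4: f = 1.0 + 13.9 * 0.074274
Step 5: f = 2.03 cm/hr

2.03


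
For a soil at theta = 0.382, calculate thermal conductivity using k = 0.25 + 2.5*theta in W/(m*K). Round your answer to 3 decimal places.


Step 1: k = 0.25 + 2.5 * theta
Step 2: k = 0.25 + 2.5 * 0.382
Step 3: k = 0.25 + 0.955
Step 4: k = 1.205 W/(m*K)

1.205


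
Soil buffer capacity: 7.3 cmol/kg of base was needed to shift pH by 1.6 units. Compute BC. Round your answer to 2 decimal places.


Step 1: BC = change in base / change in pH
Step 2: BC = 7.3 / 1.6
Step 3: BC = 4.56 cmol/(kg*pH unit)

4.56


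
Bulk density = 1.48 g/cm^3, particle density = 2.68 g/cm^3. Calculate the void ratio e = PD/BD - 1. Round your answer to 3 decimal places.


Step 1: e = PD / BD - 1
Step 2: e = 2.68 / 1.48 - 1
Step 3: e = 1.81081 - 1
Step 4: e = 0.811

0.811


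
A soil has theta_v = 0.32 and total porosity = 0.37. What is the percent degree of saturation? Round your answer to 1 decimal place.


Step 1: S = 100 * theta_v / n
Step 2: S = 100 * 0.32 / 0.37
Step 3: S = 86.5%

86.5


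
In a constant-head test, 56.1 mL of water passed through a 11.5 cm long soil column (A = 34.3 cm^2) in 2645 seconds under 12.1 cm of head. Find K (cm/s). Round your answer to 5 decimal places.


Step 1: K = Q * L / (A * t * h)
Step 2: Numerator = 56.1 * 11.5 = 645.15
Step 3: Denominator = 34.3 * 2645 * 12.1 = 1097754.35
Step 4: K = 645.15 / 1097754.35 = 0.00059 cm/s

0.00059


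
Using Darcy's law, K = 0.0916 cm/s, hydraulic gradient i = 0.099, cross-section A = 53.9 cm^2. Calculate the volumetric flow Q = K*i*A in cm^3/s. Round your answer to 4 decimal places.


Step 1: Apply Darcy's law: Q = K * i * A
Step 2: Q = 0.0916 * 0.099 * 53.9
Step 3: Q = 0.4888 cm^3/s

0.4888


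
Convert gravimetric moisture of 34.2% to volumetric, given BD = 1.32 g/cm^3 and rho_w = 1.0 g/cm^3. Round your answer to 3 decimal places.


Step 1: theta = (w / 100) * BD / rho_w
Step 2: theta = (34.2 / 100) * 1.32 / 1.0
Step 3: theta = 0.342 * 1.32
Step 4: theta = 0.451

0.451


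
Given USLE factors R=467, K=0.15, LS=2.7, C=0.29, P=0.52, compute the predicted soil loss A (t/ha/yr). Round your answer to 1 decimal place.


Step 1: A = R * K * LS * C * P
Step 2: R * K = 467 * 0.15 = 70.05
Step 3: (R*K) * LS = 70.05 * 2.7 = 189.135
Step 4: * C * P = 189.135 * 0.29 * 0.52 = 28.5
Step 5: A = 28.5 t/(ha*yr)

28.5


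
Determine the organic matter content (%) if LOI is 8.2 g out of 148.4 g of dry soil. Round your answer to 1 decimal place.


Step 1: OM% = 100 * LOI / sample mass
Step 2: OM = 100 * 8.2 / 148.4
Step 3: OM = 5.5%

5.5


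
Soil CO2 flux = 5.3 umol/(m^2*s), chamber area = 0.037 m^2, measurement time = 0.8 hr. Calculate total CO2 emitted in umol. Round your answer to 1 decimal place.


Step 1: Convert time to seconds: 0.8 hr * 3600 = 2880.0 s
Step 2: Total = flux * area * time_s
Step 3: Total = 5.3 * 0.037 * 2880.0
Step 4: Total = 564.8 umol

564.8


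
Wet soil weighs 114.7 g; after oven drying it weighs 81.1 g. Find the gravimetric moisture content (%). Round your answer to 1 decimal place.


Step 1: Water mass = wet - dry = 114.7 - 81.1 = 33.6 g
Step 2: w = 100 * water mass / dry mass
Step 3: w = 100 * 33.6 / 81.1 = 41.4%

41.4


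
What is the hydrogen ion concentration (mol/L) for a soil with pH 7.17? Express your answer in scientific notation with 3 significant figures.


Step 1: [H+] = 10^(-pH)
Step 2: [H+] = 10^(-7.17)
Step 3: [H+] = 6.76e-08 mol/L

6.76e-08


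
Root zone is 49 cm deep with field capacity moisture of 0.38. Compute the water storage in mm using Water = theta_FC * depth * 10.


Step 1: Water (mm) = theta_FC * depth (cm) * 10
Step 2: Water = 0.38 * 49 * 10
Step 3: Water = 186.2 mm

186.2


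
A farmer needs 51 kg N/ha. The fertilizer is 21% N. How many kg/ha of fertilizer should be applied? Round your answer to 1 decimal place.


Step 1: Fertilizer rate = target N / (N content / 100)
Step 2: Rate = 51 / (21 / 100)
Step 3: Rate = 51 / 0.21
Step 4: Rate = 242.9 kg/ha

242.9


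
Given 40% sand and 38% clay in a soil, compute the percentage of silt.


Step 1: sand + silt + clay = 100%
Step 2: silt = 100 - sand - clay
Step 3: silt = 100 - 40 - 38
Step 4: silt = 22%

22


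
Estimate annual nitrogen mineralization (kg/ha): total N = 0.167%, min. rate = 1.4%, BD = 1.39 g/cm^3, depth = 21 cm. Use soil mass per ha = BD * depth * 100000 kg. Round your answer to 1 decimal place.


Step 1: Soil mass per ha = BD * depth * 100000 = 1.39 * 21 * 100000 = 2919000 kg
Step 2: Total N pool = soil mass * N%/100 = 2919000 * 0.167/100 = 4874.73 kg/ha
Step 3: N mineralized = N pool * rate%/100 = 4874.73 * 1.4/100 = 68.2 kg/ha/yr

68.2


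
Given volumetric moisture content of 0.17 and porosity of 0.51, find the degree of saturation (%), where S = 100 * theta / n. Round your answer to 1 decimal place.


Step 1: S = 100 * theta_v / n
Step 2: S = 100 * 0.17 / 0.51
Step 3: S = 33.3%

33.3


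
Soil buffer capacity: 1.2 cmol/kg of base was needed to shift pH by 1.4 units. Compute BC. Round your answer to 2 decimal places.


Step 1: BC = change in base / change in pH
Step 2: BC = 1.2 / 1.4
Step 3: BC = 0.86 cmol/(kg*pH unit)

0.86


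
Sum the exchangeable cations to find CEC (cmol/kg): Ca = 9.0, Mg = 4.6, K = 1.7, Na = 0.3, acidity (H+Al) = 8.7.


Step 1: CEC = Ca + Mg + K + Na + (H+Al)
Step 2: CEC = 9.0 + 4.6 + 1.7 + 0.3 + 8.7
Step 3: CEC = 24.3 cmol/kg

24.3


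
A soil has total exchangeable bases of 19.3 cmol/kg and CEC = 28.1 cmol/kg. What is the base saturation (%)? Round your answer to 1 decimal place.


Step 1: BS = 100 * (sum of bases) / CEC
Step 2: BS = 100 * 19.3 / 28.1
Step 3: BS = 68.7%

68.7


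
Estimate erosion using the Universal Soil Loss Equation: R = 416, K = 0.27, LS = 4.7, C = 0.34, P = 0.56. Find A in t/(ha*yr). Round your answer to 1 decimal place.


Step 1: A = R * K * LS * C * P
Step 2: R * K = 416 * 0.27 = 112.32
Step 3: (R*K) * LS = 112.32 * 4.7 = 527.904
Step 4: * C * P = 527.904 * 0.34 * 0.56 = 100.5
Step 5: A = 100.5 t/(ha*yr)

100.5


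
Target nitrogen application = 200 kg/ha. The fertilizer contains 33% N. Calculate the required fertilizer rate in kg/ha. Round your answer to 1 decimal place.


Step 1: Fertilizer rate = target N / (N content / 100)
Step 2: Rate = 200 / (33 / 100)
Step 3: Rate = 200 / 0.33
Step 4: Rate = 606.1 kg/ha

606.1


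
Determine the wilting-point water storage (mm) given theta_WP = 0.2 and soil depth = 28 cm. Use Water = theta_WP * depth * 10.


Step 1: Water (mm) = theta_WP * depth * 10
Step 2: Water = 0.2 * 28 * 10
Step 3: Water = 56.0 mm

56.0


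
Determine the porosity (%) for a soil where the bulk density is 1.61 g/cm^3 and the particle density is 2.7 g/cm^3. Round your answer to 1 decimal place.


Step 1: Formula: n = 100 * (1 - BD / PD)
Step 2: n = 100 * (1 - 1.61 / 2.7)
Step 3: n = 100 * (1 - 0.5963)
Step 4: n = 40.4%

40.4


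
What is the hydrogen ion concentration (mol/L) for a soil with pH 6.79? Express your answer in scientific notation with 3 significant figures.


Step 1: [H+] = 10^(-pH)
Step 2: [H+] = 10^(-6.79)
Step 3: [H+] = 1.62e-07 mol/L

1.62e-07


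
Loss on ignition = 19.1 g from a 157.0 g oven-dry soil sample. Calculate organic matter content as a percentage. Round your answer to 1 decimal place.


Step 1: OM% = 100 * LOI / sample mass
Step 2: OM = 100 * 19.1 / 157.0
Step 3: OM = 12.2%

12.2


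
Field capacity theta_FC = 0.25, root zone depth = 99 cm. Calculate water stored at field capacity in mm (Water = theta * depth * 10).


Step 1: Water (mm) = theta_FC * depth (cm) * 10
Step 2: Water = 0.25 * 99 * 10
Step 3: Water = 247.5 mm

247.5


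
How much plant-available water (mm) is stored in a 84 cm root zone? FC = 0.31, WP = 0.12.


Step 1: Available water = (FC - WP) * depth * 10
Step 2: AW = (0.31 - 0.12) * 84 * 10
Step 3: AW = 0.19 * 84 * 10
Step 4: AW = 159.6 mm

159.6


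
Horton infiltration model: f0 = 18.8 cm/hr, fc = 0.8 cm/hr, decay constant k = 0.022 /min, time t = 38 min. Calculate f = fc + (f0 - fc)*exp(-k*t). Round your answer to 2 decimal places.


Step 1: f = fc + (f0 - fc) * exp(-k * t)
Step 2: exp(-0.022 * 38) = 0.433441
Step 3: f = 0.8 + (18.8 - 0.8) * 0.433441
Step 4: f = 0.8 + 18.0 * 0.433441
Step 5: f = 8.6 cm/hr

8.6


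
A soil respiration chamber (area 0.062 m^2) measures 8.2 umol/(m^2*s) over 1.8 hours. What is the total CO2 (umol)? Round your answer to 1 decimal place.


Step 1: Convert time to seconds: 1.8 hr * 3600 = 6480.0 s
Step 2: Total = flux * area * time_s
Step 3: Total = 8.2 * 0.062 * 6480.0
Step 4: Total = 3294.4 umol

3294.4


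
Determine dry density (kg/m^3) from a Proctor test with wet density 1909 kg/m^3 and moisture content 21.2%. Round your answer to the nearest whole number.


Step 1: Dry density = wet density / (1 + w/100)
Step 2: Dry density = 1909 / (1 + 21.2/100)
Step 3: Dry density = 1909 / 1.212
Step 4: Dry density = 1575 kg/m^3

1575


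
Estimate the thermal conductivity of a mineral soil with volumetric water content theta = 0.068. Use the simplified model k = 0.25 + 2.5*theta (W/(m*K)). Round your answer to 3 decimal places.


Step 1: k = 0.25 + 2.5 * theta
Step 2: k = 0.25 + 2.5 * 0.068
Step 3: k = 0.25 + 0.17
Step 4: k = 0.42 W/(m*K)

0.42


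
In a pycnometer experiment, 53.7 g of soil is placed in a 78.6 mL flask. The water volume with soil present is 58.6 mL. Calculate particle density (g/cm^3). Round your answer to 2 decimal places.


Step 1: Volume of solids = flask volume - water volume with soil
Step 2: V_solids = 78.6 - 58.6 = 20.0 mL
Step 3: Particle density = mass / V_solids = 53.7 / 20.0 = 2.69 g/cm^3

2.69


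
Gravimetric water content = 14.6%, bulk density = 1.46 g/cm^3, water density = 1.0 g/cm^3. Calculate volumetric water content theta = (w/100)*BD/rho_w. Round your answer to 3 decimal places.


Step 1: theta = (w / 100) * BD / rho_w
Step 2: theta = (14.6 / 100) * 1.46 / 1.0
Step 3: theta = 0.146 * 1.46
Step 4: theta = 0.213

0.213


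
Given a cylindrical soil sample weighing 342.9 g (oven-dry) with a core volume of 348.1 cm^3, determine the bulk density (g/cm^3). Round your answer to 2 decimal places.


Step 1: Identify the formula: BD = dry mass / volume
Step 2: Substitute values: BD = 342.9 / 348.1
Step 3: BD = 0.99 g/cm^3

0.99


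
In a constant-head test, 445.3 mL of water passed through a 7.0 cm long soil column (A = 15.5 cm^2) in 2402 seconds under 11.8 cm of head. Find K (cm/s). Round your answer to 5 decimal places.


Step 1: K = Q * L / (A * t * h)
Step 2: Numerator = 445.3 * 7.0 = 3117.1
Step 3: Denominator = 15.5 * 2402 * 11.8 = 439325.8
Step 4: K = 3117.1 / 439325.8 = 0.0071 cm/s

0.0071


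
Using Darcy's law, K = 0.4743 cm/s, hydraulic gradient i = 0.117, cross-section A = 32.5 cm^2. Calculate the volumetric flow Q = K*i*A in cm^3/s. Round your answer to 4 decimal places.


Step 1: Apply Darcy's law: Q = K * i * A
Step 2: Q = 0.4743 * 0.117 * 32.5
Step 3: Q = 1.8035 cm^3/s

1.8035


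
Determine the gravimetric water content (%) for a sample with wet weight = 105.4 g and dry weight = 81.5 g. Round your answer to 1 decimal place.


Step 1: Water mass = wet - dry = 105.4 - 81.5 = 23.9 g
Step 2: w = 100 * water mass / dry mass
Step 3: w = 100 * 23.9 / 81.5 = 29.3%

29.3


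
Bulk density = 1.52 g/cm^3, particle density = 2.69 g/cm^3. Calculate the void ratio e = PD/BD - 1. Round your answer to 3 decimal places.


Step 1: e = PD / BD - 1
Step 2: e = 2.69 / 1.52 - 1
Step 3: e = 1.76974 - 1
Step 4: e = 0.77

0.77


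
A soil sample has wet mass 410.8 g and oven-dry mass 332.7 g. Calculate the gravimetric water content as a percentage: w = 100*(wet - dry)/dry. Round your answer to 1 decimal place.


Step 1: Water mass = wet - dry = 410.8 - 332.7 = 78.1 g
Step 2: w = 100 * water mass / dry mass
Step 3: w = 100 * 78.1 / 332.7 = 23.5%

23.5


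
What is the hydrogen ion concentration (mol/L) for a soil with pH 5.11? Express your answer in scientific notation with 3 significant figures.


Step 1: [H+] = 10^(-pH)
Step 2: [H+] = 10^(-5.11)
Step 3: [H+] = 7.76e-06 mol/L

7.76e-06


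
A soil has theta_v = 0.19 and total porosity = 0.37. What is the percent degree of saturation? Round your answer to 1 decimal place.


Step 1: S = 100 * theta_v / n
Step 2: S = 100 * 0.19 / 0.37
Step 3: S = 51.4%

51.4


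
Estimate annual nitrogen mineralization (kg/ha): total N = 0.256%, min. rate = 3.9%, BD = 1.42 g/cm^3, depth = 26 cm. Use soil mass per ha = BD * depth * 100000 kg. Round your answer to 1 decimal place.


Step 1: Soil mass per ha = BD * depth * 100000 = 1.42 * 26 * 100000 = 3692000 kg
Step 2: Total N pool = soil mass * N%/100 = 3692000 * 0.256/100 = 9451.52 kg/ha
Step 3: N mineralized = N pool * rate%/100 = 9451.52 * 3.9/100 = 368.6 kg/ha/yr

368.6


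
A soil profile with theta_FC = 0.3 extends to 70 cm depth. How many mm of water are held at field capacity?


Step 1: Water (mm) = theta_FC * depth (cm) * 10
Step 2: Water = 0.3 * 70 * 10
Step 3: Water = 210.0 mm

210.0


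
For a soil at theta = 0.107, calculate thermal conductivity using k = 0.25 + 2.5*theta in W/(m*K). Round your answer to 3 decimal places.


Step 1: k = 0.25 + 2.5 * theta
Step 2: k = 0.25 + 2.5 * 0.107
Step 3: k = 0.25 + 0.268
Step 4: k = 0.518 W/(m*K)

0.518


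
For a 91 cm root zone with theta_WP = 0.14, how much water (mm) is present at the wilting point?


Step 1: Water (mm) = theta_WP * depth * 10
Step 2: Water = 0.14 * 91 * 10
Step 3: Water = 127.4 mm

127.4


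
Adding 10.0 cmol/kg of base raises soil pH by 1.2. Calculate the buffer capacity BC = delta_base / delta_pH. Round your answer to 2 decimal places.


Step 1: BC = change in base / change in pH
Step 2: BC = 10.0 / 1.2
Step 3: BC = 8.33 cmol/(kg*pH unit)

8.33


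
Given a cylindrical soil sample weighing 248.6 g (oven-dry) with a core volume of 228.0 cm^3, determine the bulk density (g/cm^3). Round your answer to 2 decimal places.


Step 1: Identify the formula: BD = dry mass / volume
Step 2: Substitute values: BD = 248.6 / 228.0
Step 3: BD = 1.09 g/cm^3

1.09


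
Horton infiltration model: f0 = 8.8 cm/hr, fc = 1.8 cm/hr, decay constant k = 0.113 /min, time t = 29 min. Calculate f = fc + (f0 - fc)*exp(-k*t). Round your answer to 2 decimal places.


Step 1: f = fc + (f0 - fc) * exp(-k * t)
Step 2: exp(-0.113 * 29) = 0.037741
Step 3: f = 1.8 + (8.8 - 1.8) * 0.037741
Step 4: f = 1.8 + 7.0 * 0.037741
Step 5: f = 2.06 cm/hr

2.06


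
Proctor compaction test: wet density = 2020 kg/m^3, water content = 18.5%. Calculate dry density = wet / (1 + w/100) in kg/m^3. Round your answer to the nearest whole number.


Step 1: Dry density = wet density / (1 + w/100)
Step 2: Dry density = 2020 / (1 + 18.5/100)
Step 3: Dry density = 2020 / 1.185
Step 4: Dry density = 1705 kg/m^3

1705


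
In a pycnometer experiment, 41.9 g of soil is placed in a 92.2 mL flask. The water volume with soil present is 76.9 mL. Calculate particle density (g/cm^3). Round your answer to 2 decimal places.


Step 1: Volume of solids = flask volume - water volume with soil
Step 2: V_solids = 92.2 - 76.9 = 15.3 mL
Step 3: Particle density = mass / V_solids = 41.9 / 15.3 = 2.74 g/cm^3

2.74


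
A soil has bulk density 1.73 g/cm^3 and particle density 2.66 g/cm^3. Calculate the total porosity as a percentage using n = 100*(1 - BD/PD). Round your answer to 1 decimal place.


Step 1: Formula: n = 100 * (1 - BD / PD)
Step 2: n = 100 * (1 - 1.73 / 2.66)
Step 3: n = 100 * (1 - 0.65038)
Step 4: n = 35.0%

35.0


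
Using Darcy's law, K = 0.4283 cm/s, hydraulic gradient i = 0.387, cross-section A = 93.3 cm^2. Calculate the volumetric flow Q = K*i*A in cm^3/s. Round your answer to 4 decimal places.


Step 1: Apply Darcy's law: Q = K * i * A
Step 2: Q = 0.4283 * 0.387 * 93.3
Step 3: Q = 15.4647 cm^3/s

15.4647


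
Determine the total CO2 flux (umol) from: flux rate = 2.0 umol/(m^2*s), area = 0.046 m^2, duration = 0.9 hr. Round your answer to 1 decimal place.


Step 1: Convert time to seconds: 0.9 hr * 3600 = 3240.0 s
Step 2: Total = flux * area * time_s
Step 3: Total = 2.0 * 0.046 * 3240.0
Step 4: Total = 298.1 umol

298.1


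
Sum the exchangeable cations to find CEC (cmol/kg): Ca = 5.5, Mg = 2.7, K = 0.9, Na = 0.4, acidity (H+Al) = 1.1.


Step 1: CEC = Ca + Mg + K + Na + (H+Al)
Step 2: CEC = 5.5 + 2.7 + 0.9 + 0.4 + 1.1
Step 3: CEC = 10.6 cmol/kg

10.6


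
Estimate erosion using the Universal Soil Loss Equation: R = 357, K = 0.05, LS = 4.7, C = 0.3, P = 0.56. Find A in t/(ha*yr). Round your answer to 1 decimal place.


Step 1: A = R * K * LS * C * P
Step 2: R * K = 357 * 0.05 = 17.85
Step 3: (R*K) * LS = 17.85 * 4.7 = 83.895
Step 4: * C * P = 83.895 * 0.3 * 0.56 = 14.1
Step 5: A = 14.1 t/(ha*yr)

14.1


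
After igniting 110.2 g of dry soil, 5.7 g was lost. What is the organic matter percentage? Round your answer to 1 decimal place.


Step 1: OM% = 100 * LOI / sample mass
Step 2: OM = 100 * 5.7 / 110.2
Step 3: OM = 5.2%

5.2


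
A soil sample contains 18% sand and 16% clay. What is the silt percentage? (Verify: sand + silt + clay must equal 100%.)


Step 1: sand + silt + clay = 100%
Step 2: silt = 100 - sand - clay
Step 3: silt = 100 - 18 - 16
Step 4: silt = 66%

66


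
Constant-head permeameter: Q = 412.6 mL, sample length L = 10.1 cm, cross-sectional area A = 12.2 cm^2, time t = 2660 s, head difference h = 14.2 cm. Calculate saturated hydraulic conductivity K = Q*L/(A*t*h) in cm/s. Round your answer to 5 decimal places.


Step 1: K = Q * L / (A * t * h)
Step 2: Numerator = 412.6 * 10.1 = 4167.26
Step 3: Denominator = 12.2 * 2660 * 14.2 = 460818.4
Step 4: K = 4167.26 / 460818.4 = 0.00904 cm/s

0.00904


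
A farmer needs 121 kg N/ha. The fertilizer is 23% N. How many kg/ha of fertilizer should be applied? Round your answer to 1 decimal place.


Step 1: Fertilizer rate = target N / (N content / 100)
Step 2: Rate = 121 / (23 / 100)
Step 3: Rate = 121 / 0.23
Step 4: Rate = 526.1 kg/ha

526.1


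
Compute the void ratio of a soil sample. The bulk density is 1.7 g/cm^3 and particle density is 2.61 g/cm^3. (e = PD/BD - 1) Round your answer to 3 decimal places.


Step 1: e = PD / BD - 1
Step 2: e = 2.61 / 1.7 - 1
Step 3: e = 1.53529 - 1
Step 4: e = 0.535

0.535


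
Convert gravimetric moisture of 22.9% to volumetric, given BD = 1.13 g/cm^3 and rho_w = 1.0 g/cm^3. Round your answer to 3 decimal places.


Step 1: theta = (w / 100) * BD / rho_w
Step 2: theta = (22.9 / 100) * 1.13 / 1.0
Step 3: theta = 0.229 * 1.13
Step 4: theta = 0.259

0.259


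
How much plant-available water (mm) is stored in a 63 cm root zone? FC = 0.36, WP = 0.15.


Step 1: Available water = (FC - WP) * depth * 10
Step 2: AW = (0.36 - 0.15) * 63 * 10
Step 3: AW = 0.21 * 63 * 10
Step 4: AW = 132.3 mm

132.3


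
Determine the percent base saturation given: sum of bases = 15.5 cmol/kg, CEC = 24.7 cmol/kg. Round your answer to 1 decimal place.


Step 1: BS = 100 * (sum of bases) / CEC
Step 2: BS = 100 * 15.5 / 24.7
Step 3: BS = 62.8%

62.8


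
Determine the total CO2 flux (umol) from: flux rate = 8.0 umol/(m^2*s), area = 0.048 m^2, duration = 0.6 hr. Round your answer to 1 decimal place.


Step 1: Convert time to seconds: 0.6 hr * 3600 = 2160.0 s
Step 2: Total = flux * area * time_s
Step 3: Total = 8.0 * 0.048 * 2160.0
Step 4: Total = 829.4 umol

829.4


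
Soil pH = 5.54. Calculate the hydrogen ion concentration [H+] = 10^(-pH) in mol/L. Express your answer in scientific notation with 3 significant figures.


Step 1: [H+] = 10^(-pH)
Step 2: [H+] = 10^(-5.54)
Step 3: [H+] = 2.88e-06 mol/L

2.88e-06


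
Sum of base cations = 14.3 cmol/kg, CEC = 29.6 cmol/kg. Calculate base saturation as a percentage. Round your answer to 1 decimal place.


Step 1: BS = 100 * (sum of bases) / CEC
Step 2: BS = 100 * 14.3 / 29.6
Step 3: BS = 48.3%

48.3


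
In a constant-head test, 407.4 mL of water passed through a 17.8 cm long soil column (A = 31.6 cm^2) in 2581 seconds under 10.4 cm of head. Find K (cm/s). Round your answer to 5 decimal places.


Step 1: K = Q * L / (A * t * h)
Step 2: Numerator = 407.4 * 17.8 = 7251.72
Step 3: Denominator = 31.6 * 2581 * 10.4 = 848219.84
Step 4: K = 7251.72 / 848219.84 = 0.00855 cm/s

0.00855


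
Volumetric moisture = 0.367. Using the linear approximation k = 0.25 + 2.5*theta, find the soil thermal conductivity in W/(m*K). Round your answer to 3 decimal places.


Step 1: k = 0.25 + 2.5 * theta
Step 2: k = 0.25 + 2.5 * 0.367
Step 3: k = 0.25 + 0.918
Step 4: k = 1.168 W/(m*K)

1.168


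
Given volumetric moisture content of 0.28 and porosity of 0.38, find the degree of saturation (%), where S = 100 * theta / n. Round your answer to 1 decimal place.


Step 1: S = 100 * theta_v / n
Step 2: S = 100 * 0.28 / 0.38
Step 3: S = 73.7%

73.7


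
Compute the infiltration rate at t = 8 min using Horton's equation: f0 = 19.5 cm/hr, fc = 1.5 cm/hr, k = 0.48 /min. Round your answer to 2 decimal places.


Step 1: f = fc + (f0 - fc) * exp(-k * t)
Step 2: exp(-0.48 * 8) = 0.021494
Step 3: f = 1.5 + (19.5 - 1.5) * 0.021494
Step 4: f = 1.5 + 18.0 * 0.021494
Step 5: f = 1.89 cm/hr

1.89


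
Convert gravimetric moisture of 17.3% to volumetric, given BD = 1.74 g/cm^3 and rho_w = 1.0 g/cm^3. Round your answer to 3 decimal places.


Step 1: theta = (w / 100) * BD / rho_w
Step 2: theta = (17.3 / 100) * 1.74 / 1.0
Step 3: theta = 0.173 * 1.74
Step 4: theta = 0.301

0.301


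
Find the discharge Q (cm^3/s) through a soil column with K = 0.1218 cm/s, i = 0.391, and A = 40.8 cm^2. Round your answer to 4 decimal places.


Step 1: Apply Darcy's law: Q = K * i * A
Step 2: Q = 0.1218 * 0.391 * 40.8
Step 3: Q = 1.9431 cm^3/s

1.9431


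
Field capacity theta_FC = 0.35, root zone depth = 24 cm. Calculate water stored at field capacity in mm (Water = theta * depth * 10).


Step 1: Water (mm) = theta_FC * depth (cm) * 10
Step 2: Water = 0.35 * 24 * 10
Step 3: Water = 84.0 mm

84.0


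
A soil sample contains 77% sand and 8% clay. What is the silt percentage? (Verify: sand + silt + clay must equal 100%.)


Step 1: sand + silt + clay = 100%
Step 2: silt = 100 - sand - clay
Step 3: silt = 100 - 77 - 8
Step 4: silt = 15%

15


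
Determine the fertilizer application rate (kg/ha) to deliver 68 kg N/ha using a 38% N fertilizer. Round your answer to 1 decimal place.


Step 1: Fertilizer rate = target N / (N content / 100)
Step 2: Rate = 68 / (38 / 100)
Step 3: Rate = 68 / 0.38
Step 4: Rate = 178.9 kg/ha

178.9


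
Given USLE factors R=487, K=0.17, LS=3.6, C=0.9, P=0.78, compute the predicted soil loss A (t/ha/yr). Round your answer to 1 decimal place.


Step 1: A = R * K * LS * C * P
Step 2: R * K = 487 * 0.17 = 82.79
Step 3: (R*K) * LS = 82.79 * 3.6 = 298.044
Step 4: * C * P = 298.044 * 0.9 * 0.78 = 209.2
Step 5: A = 209.2 t/(ha*yr)

209.2


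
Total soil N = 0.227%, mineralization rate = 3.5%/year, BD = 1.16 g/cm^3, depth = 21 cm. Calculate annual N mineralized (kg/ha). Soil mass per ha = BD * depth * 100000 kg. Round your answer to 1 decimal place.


Step 1: Soil mass per ha = BD * depth * 100000 = 1.16 * 21 * 100000 = 2436000 kg
Step 2: Total N pool = soil mass * N%/100 = 2436000 * 0.227/100 = 5529.72 kg/ha
Step 3: N mineralized = N pool * rate%/100 = 5529.72 * 3.5/100 = 193.5 kg/ha/yr

193.5


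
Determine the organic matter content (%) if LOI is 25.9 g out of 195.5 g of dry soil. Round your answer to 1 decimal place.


Step 1: OM% = 100 * LOI / sample mass
Step 2: OM = 100 * 25.9 / 195.5
Step 3: OM = 13.2%

13.2


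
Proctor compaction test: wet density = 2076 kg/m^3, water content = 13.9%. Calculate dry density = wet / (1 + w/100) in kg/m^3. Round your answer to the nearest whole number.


Step 1: Dry density = wet density / (1 + w/100)
Step 2: Dry density = 2076 / (1 + 13.9/100)
Step 3: Dry density = 2076 / 1.139
Step 4: Dry density = 1823 kg/m^3

1823


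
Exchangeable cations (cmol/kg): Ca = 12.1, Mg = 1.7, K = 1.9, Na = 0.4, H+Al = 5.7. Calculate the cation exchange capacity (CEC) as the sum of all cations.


Step 1: CEC = Ca + Mg + K + Na + (H+Al)
Step 2: CEC = 12.1 + 1.7 + 1.9 + 0.4 + 5.7
Step 3: CEC = 21.8 cmol/kg

21.8


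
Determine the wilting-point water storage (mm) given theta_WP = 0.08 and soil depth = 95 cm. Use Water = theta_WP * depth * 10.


Step 1: Water (mm) = theta_WP * depth * 10
Step 2: Water = 0.08 * 95 * 10
Step 3: Water = 76.0 mm

76.0


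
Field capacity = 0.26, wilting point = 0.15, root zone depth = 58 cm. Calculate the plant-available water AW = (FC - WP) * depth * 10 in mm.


Step 1: Available water = (FC - WP) * depth * 10
Step 2: AW = (0.26 - 0.15) * 58 * 10
Step 3: AW = 0.11 * 58 * 10
Step 4: AW = 63.8 mm

63.8


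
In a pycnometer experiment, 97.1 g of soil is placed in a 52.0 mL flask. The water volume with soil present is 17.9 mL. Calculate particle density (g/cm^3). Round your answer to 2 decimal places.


Step 1: Volume of solids = flask volume - water volume with soil
Step 2: V_solids = 52.0 - 17.9 = 34.1 mL
Step 3: Particle density = mass / V_solids = 97.1 / 34.1 = 2.85 g/cm^3

2.85


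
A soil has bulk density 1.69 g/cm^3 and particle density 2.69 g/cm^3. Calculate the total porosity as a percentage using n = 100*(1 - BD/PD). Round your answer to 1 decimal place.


Step 1: Formula: n = 100 * (1 - BD / PD)
Step 2: n = 100 * (1 - 1.69 / 2.69)
Step 3: n = 100 * (1 - 0.62825)
Step 4: n = 37.2%

37.2


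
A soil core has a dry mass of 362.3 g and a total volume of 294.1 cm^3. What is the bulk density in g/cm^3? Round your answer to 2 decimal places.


Step 1: Identify the formula: BD = dry mass / volume
Step 2: Substitute values: BD = 362.3 / 294.1
Step 3: BD = 1.23 g/cm^3

1.23


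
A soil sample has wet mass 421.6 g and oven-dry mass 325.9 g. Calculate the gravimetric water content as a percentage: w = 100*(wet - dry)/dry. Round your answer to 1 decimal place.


Step 1: Water mass = wet - dry = 421.6 - 325.9 = 95.7 g
Step 2: w = 100 * water mass / dry mass
Step 3: w = 100 * 95.7 / 325.9 = 29.4%

29.4


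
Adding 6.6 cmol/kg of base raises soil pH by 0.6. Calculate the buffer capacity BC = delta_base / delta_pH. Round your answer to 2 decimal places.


Step 1: BC = change in base / change in pH
Step 2: BC = 6.6 / 0.6
Step 3: BC = 11.0 cmol/(kg*pH unit)

11.0


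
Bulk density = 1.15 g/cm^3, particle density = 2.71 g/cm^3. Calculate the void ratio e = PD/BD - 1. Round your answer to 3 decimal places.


Step 1: e = PD / BD - 1
Step 2: e = 2.71 / 1.15 - 1
Step 3: e = 2.35652 - 1
Step 4: e = 1.357

1.357


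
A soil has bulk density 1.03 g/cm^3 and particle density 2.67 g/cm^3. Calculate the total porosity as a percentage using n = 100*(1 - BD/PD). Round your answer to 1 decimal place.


Step 1: Formula: n = 100 * (1 - BD / PD)
Step 2: n = 100 * (1 - 1.03 / 2.67)
Step 3: n = 100 * (1 - 0.38577)
Step 4: n = 61.4%

61.4


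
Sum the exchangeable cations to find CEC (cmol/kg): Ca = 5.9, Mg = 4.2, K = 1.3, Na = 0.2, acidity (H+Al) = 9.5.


Step 1: CEC = Ca + Mg + K + Na + (H+Al)
Step 2: CEC = 5.9 + 4.2 + 1.3 + 0.2 + 9.5
Step 3: CEC = 21.1 cmol/kg

21.1


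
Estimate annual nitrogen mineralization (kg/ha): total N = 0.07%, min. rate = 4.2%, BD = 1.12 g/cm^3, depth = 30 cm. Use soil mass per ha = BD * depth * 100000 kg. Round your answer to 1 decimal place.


Step 1: Soil mass per ha = BD * depth * 100000 = 1.12 * 30 * 100000 = 3360000 kg
Step 2: Total N pool = soil mass * N%/100 = 3360000 * 0.07/100 = 2352.0 kg/ha
Step 3: N mineralized = N pool * rate%/100 = 2352.0 * 4.2/100 = 98.8 kg/ha/yr

98.8


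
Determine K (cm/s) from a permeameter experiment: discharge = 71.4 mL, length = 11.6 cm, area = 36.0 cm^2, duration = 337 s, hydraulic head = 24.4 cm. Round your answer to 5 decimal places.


Step 1: K = Q * L / (A * t * h)
Step 2: Numerator = 71.4 * 11.6 = 828.24
Step 3: Denominator = 36.0 * 337 * 24.4 = 296020.8
Step 4: K = 828.24 / 296020.8 = 0.0028 cm/s

0.0028


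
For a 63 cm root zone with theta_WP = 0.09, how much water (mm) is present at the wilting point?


Step 1: Water (mm) = theta_WP * depth * 10
Step 2: Water = 0.09 * 63 * 10
Step 3: Water = 56.7 mm

56.7


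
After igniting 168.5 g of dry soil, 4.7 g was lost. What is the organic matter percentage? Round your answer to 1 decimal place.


Step 1: OM% = 100 * LOI / sample mass
Step 2: OM = 100 * 4.7 / 168.5
Step 3: OM = 2.8%

2.8


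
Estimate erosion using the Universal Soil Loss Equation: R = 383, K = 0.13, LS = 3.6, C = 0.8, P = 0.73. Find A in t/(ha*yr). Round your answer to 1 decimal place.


Step 1: A = R * K * LS * C * P
Step 2: R * K = 383 * 0.13 = 49.79
Step 3: (R*K) * LS = 49.79 * 3.6 = 179.244
Step 4: * C * P = 179.244 * 0.8 * 0.73 = 104.7
Step 5: A = 104.7 t/(ha*yr)

104.7


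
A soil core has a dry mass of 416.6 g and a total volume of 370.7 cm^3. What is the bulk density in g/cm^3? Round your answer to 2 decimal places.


Step 1: Identify the formula: BD = dry mass / volume
Step 2: Substitute values: BD = 416.6 / 370.7
Step 3: BD = 1.12 g/cm^3

1.12


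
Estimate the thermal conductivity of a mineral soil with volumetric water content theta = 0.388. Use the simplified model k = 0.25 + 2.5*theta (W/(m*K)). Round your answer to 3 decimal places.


Step 1: k = 0.25 + 2.5 * theta
Step 2: k = 0.25 + 2.5 * 0.388
Step 3: k = 0.25 + 0.97
Step 4: k = 1.22 W/(m*K)

1.22


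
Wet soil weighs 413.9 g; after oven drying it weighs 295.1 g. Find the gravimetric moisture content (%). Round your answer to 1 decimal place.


Step 1: Water mass = wet - dry = 413.9 - 295.1 = 118.8 g
Step 2: w = 100 * water mass / dry mass
Step 3: w = 100 * 118.8 / 295.1 = 40.3%

40.3


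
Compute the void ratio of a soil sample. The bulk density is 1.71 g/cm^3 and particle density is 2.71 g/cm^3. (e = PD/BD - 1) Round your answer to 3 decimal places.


Step 1: e = PD / BD - 1
Step 2: e = 2.71 / 1.71 - 1
Step 3: e = 1.5848 - 1
Step 4: e = 0.585

0.585


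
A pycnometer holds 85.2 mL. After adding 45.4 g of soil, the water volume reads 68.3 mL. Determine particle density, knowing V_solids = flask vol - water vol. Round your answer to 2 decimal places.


Step 1: Volume of solids = flask volume - water volume with soil
Step 2: V_solids = 85.2 - 68.3 = 16.9 mL
Step 3: Particle density = mass / V_solids = 45.4 / 16.9 = 2.69 g/cm^3

2.69


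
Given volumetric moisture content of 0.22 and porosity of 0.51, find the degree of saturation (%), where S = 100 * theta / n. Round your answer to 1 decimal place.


Step 1: S = 100 * theta_v / n
Step 2: S = 100 * 0.22 / 0.51
Step 3: S = 43.1%

43.1


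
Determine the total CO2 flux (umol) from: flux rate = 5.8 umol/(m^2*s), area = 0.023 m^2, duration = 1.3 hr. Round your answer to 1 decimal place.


Step 1: Convert time to seconds: 1.3 hr * 3600 = 4680.0 s
Step 2: Total = flux * area * time_s
Step 3: Total = 5.8 * 0.023 * 4680.0
Step 4: Total = 624.3 umol

624.3


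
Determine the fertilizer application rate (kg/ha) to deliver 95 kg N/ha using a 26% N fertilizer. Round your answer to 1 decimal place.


Step 1: Fertilizer rate = target N / (N content / 100)
Step 2: Rate = 95 / (26 / 100)
Step 3: Rate = 95 / 0.26
Step 4: Rate = 365.4 kg/ha

365.4


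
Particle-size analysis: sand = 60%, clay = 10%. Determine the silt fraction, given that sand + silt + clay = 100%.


Step 1: sand + silt + clay = 100%
Step 2: silt = 100 - sand - clay
Step 3: silt = 100 - 60 - 10
Step 4: silt = 30%

30


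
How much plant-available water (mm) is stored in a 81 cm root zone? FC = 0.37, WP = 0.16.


Step 1: Available water = (FC - WP) * depth * 10
Step 2: AW = (0.37 - 0.16) * 81 * 10
Step 3: AW = 0.21 * 81 * 10
Step 4: AW = 170.1 mm

170.1


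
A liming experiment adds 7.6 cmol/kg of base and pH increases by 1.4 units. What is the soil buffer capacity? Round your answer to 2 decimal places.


Step 1: BC = change in base / change in pH
Step 2: BC = 7.6 / 1.4
Step 3: BC = 5.43 cmol/(kg*pH unit)

5.43


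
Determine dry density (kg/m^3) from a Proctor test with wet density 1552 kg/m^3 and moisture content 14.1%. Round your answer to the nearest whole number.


Step 1: Dry density = wet density / (1 + w/100)
Step 2: Dry density = 1552 / (1 + 14.1/100)
Step 3: Dry density = 1552 / 1.141
Step 4: Dry density = 1360 kg/m^3

1360
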